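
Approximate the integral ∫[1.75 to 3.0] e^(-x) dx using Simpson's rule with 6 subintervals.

f(x) = e^(-x)
a = 1.75, b = 3.0, n = 6
h = (b - a)/n = 0.208333

Simpson's rule: (h/3)[f(x₀) + 4f(x₁) + 2f(x₂) + ... + f(xₙ)]

x_0 = 1.7500, f(x_0) = 0.173774, coefficient = 1
x_1 = 1.9583, f(x_1) = 0.141093, coefficient = 4
x_2 = 2.1667, f(x_2) = 0.114559, coefficient = 2
x_3 = 2.3750, f(x_3) = 0.093014, coefficient = 4
x_4 = 2.5833, f(x_4) = 0.075522, coefficient = 2
x_5 = 2.7917, f(x_5) = 0.061319, coefficient = 4
x_6 = 3.0000, f(x_6) = 0.049787, coefficient = 1

I ≈ (0.208333/3) × 1.785430 = 0.123988
Exact value: 0.123987
Error: 0.000001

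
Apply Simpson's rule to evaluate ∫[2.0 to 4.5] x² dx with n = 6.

f(x) = x²
a = 2.0, b = 4.5, n = 6
h = (b - a)/n = 0.416667

Simpson's rule: (h/3)[f(x₀) + 4f(x₁) + 2f(x₂) + ... + f(xₙ)]

x_0 = 2.0000, f(x_0) = 4.000000, coefficient = 1
x_1 = 2.4167, f(x_1) = 5.840278, coefficient = 4
x_2 = 2.8333, f(x_2) = 8.027778, coefficient = 2
x_3 = 3.2500, f(x_3) = 10.562500, coefficient = 4
x_4 = 3.6667, f(x_4) = 13.444444, coefficient = 2
x_5 = 4.0833, f(x_5) = 16.673611, coefficient = 4
x_6 = 4.5000, f(x_6) = 20.250000, coefficient = 1

I ≈ (0.416667/3) × 199.500000 = 27.708333
Exact value: 27.708333
Error: 0.000000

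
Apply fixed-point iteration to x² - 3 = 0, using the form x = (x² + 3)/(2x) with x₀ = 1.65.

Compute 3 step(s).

Equation: x² - 3 = 0
Fixed-point form: x = (x² + 3)/(2x)
x₀ = 1.65

x_1 = g(1.650000) = 1.734091
x_2 = g(1.734091) = 1.732052
x_3 = g(1.732052) = 1.732051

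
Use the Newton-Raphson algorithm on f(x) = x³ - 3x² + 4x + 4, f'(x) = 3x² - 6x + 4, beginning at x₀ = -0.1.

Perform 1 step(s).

f(x) = x³ - 3x² + 4x + 4
f'(x) = 3x² - 6x + 4
x₀ = -0.1

Newton-Raphson formula: x_{n+1} = x_n - f(x_n)/f'(x_n)

Iteration 1:
  f(-0.100000) = 3.569000
  f'(-0.100000) = 4.630000
  x_1 = -0.100000 - 3.569000/4.630000 = -0.870842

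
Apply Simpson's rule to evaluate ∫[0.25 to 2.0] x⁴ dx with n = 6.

f(x) = x⁴
a = 0.25, b = 2.0, n = 6
h = (b - a)/n = 0.291667

Simpson's rule: (h/3)[f(x₀) + 4f(x₁) + 2f(x₂) + ... + f(xₙ)]

x_0 = 0.2500, f(x_0) = 0.003906, coefficient = 1
x_1 = 0.5417, f(x_1) = 0.086085, coefficient = 4
x_2 = 0.8333, f(x_2) = 0.482253, coefficient = 2
x_3 = 1.1250, f(x_3) = 1.601807, coefficient = 4
x_4 = 1.4167, f(x_4) = 4.027826, coefficient = 2
x_5 = 1.7083, f(x_5) = 8.517075, coefficient = 4
x_6 = 2.0000, f(x_6) = 16.000000, coefficient = 1

I ≈ (0.291667/3) × 65.843931 = 6.401493
Exact value: 6.399805
Error: 0.001689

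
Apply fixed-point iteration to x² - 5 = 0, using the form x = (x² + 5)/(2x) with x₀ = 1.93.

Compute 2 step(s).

Equation: x² - 5 = 0
Fixed-point form: x = (x² + 5)/(2x)
x₀ = 1.93

x_1 = g(1.930000) = 2.260337
x_2 = g(2.260337) = 2.236198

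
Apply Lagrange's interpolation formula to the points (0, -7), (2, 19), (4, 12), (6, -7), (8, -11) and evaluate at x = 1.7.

Lagrange interpolation formula:
P(x) = Σ yᵢ × Lᵢ(x)
where Lᵢ(x) = Π_{j≠i} (x - xⱼ)/(xᵢ - xⱼ)

L_0(1.7) = (1.7 - 2)/(0 - 2) × (1.7 - 4)/(0 - 4) × (1.7 - 6)/(0 - 6) × (1.7 - 8)/(0 - 8) = 0.048677
L_1(1.7) = (1.7 - 0)/(2 - 0) × (1.7 - 4)/(2 - 4) × (1.7 - 6)/(2 - 6) × (1.7 - 8)/(2 - 8) = 1.103353
L_2(1.7) = (1.7 - 0)/(4 - 0) × (1.7 - 2)/(4 - 2) × (1.7 - 6)/(4 - 6) × (1.7 - 8)/(4 - 8) = -0.215873
L_3(1.7) = (1.7 - 0)/(6 - 0) × (1.7 - 2)/(6 - 2) × (1.7 - 4)/(6 - 4) × (1.7 - 8)/(6 - 8) = 0.076978
L_4(1.7) = (1.7 - 0)/(8 - 0) × (1.7 - 2)/(8 - 2) × (1.7 - 4)/(8 - 4) × (1.7 - 6)/(8 - 6) = -0.013135

P(1.7) = (-7)×L_0(1.7) + 19×L_1(1.7) + 12×L_2(1.7) + (-7)×L_3(1.7) + (-11)×L_4(1.7)
P(1.7) = 17.638127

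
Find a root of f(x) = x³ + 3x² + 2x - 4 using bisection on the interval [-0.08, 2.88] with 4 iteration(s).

f(x) = x³ + 3x² + 2x - 4
Initial interval: [-0.08, 2.88]

Iteration 1:
  c_1 = (-0.080000 + 2.880000)/2 = 1.400000
  f(c_1) = f(1.400000) = 7.424000
  f(a) × f(c) < 0, new interval: [-0.080000, 1.400000]
Iteration 2:
  c_2 = (-0.080000 + 1.400000)/2 = 0.660000
  f(c_2) = f(0.660000) = -1.085704
  f(a) × f(c) ≥ 0, new interval: [0.660000, 1.400000]
Iteration 3:
  c_3 = (0.660000 + 1.400000)/2 = 1.030000
  f(c_3) = f(1.030000) = 2.335427
  f(a) × f(c) < 0, new interval: [0.660000, 1.030000]
Iteration 4:
  c_4 = (0.660000 + 1.030000)/2 = 0.845000
  f(c_4) = f(0.845000) = 0.435426
  f(a) × f(c) < 0, new interval: [0.660000, 0.845000]

After 4 iteration(s), the approximation is c_4 = 0.845000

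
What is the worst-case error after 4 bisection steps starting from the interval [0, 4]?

Bisection error bound: |error| ≤ (b-a)/2^n
|error| ≤ (4 - 0)/2^4 = 4/2^4
|error| ≤ 0.2500000000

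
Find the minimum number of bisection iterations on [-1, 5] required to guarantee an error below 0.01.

We need (b-a)/2^n ≤ 0.01
(5 - (-1))/2^n ≤ 0.01
6/2^n ≤ 0.01
2^n ≥ 600
n ≥ log₂(600) = 9.23
n ≥ 10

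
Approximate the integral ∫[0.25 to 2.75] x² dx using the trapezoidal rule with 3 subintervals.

f(x) = x²
a = 0.25, b = 2.75, n = 3
h = (b - a)/n = 0.833333

Trapezoidal rule: (h/2)[f(x₀) + 2f(x₁) + 2f(x₂) + ... + f(xₙ)]

x_0 = 0.2500, f(x_0) = 0.062500, coefficient = 1
x_1 = 1.0833, f(x_1) = 1.173611, coefficient = 2
x_2 = 1.9167, f(x_2) = 3.673611, coefficient = 2
x_3 = 2.7500, f(x_3) = 7.562500, coefficient = 1

I ≈ (0.833333/2) × 17.319444 = 7.216435
Exact value: 6.927083
Error: 0.289352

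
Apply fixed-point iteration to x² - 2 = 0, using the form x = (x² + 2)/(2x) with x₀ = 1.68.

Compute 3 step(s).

Equation: x² - 2 = 0
Fixed-point form: x = (x² + 2)/(2x)
x₀ = 1.68

x_1 = g(1.680000) = 1.435238
x_2 = g(1.435238) = 1.414368
x_3 = g(1.414368) = 1.414214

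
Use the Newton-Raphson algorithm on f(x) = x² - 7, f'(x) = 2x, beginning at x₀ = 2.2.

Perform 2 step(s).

f(x) = x² - 7
f'(x) = 2x
x₀ = 2.2

Newton-Raphson formula: x_{n+1} = x_n - f(x_n)/f'(x_n)

Iteration 1:
  f(2.200000) = -2.160000
  f'(2.200000) = 4.400000
  x_1 = 2.200000 - (-2.160000)/4.400000 = 2.690909
Iteration 2:
  f(2.690909) = 0.240992
  f'(2.690909) = 5.381818
  x_2 = 2.690909 - 0.240992/5.381818 = 2.646130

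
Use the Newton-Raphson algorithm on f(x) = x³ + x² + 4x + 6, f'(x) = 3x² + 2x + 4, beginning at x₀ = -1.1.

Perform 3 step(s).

f(x) = x³ + x² + 4x + 6
f'(x) = 3x² + 2x + 4
x₀ = -1.1

Newton-Raphson formula: x_{n+1} = x_n - f(x_n)/f'(x_n)

Iteration 1:
  f(-1.100000) = 1.479000
  f'(-1.100000) = 5.430000
  x_1 = -1.100000 - 1.479000/5.430000 = -1.372376
Iteration 2:
  f(-1.372376) = -0.190841
  f'(-1.372376) = 6.905494
  x_2 = -1.372376 - (-0.190841)/6.905494 = -1.344740
Iteration 3:
  f(-1.344740) = -0.002360
  f'(-1.344740) = 6.735495
  x_3 = -1.344740 - (-0.002360)/6.735495 = -1.344389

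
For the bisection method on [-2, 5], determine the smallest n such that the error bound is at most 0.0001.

We need (b-a)/2^n ≤ 0.0001
(5 - (-2))/2^n ≤ 0.0001
7/2^n ≤ 0.0001
2^n ≥ 70000
n ≥ log₂(70000) = 16.10
n ≥ 17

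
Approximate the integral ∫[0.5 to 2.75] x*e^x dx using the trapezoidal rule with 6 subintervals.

f(x) = x*e^x
a = 0.5, b = 2.75, n = 6
h = (b - a)/n = 0.375000

Trapezoidal rule: (h/2)[f(x₀) + 2f(x₁) + 2f(x₂) + ... + f(xₙ)]

x_0 = 0.5000, f(x_0) = 0.824361, coefficient = 1
x_1 = 0.8750, f(x_1) = 2.099016, coefficient = 2
x_2 = 1.2500, f(x_2) = 4.362929, coefficient = 2
x_3 = 1.6250, f(x_3) = 8.252431, coefficient = 2
x_4 = 2.0000, f(x_4) = 14.778112, coefficient = 2
x_5 = 2.3750, f(x_5) = 25.533656, coefficient = 2
x_6 = 2.7500, f(x_6) = 43.017238, coefficient = 1

I ≈ (0.375000/2) × 153.893886 = 28.855104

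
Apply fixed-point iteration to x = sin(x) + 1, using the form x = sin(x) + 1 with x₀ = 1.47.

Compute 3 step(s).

Equation: x = sin(x) + 1
Fixed-point form: x = sin(x) + 1
x₀ = 1.47

x_1 = g(1.470000) = 1.994924
x_2 = g(1.994924) = 1.911398
x_3 = g(1.911398) = 1.942554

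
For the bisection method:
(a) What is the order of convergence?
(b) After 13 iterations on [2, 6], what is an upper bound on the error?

(a) Bisection has linear (order 1) convergence; the error is halved each step.

(b) Error bound = (b-a)/2^n = (6 - 2)/2^{13}
    = 4/2^{13}

(a) 1 (linear); (b) error ≤ 4.88e-04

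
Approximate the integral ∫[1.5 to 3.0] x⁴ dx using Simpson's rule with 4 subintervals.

f(x) = x⁴
a = 1.5, b = 3.0, n = 4
h = (b - a)/n = 0.375000

Simpson's rule: (h/3)[f(x₀) + 4f(x₁) + 2f(x₂) + ... + f(xₙ)]

x_0 = 1.5000, f(x_0) = 5.062500, coefficient = 1
x_1 = 1.8750, f(x_1) = 12.359619, coefficient = 4
x_2 = 2.2500, f(x_2) = 25.628906, coefficient = 2
x_3 = 2.6250, f(x_3) = 47.480713, coefficient = 4
x_4 = 3.0000, f(x_4) = 81.000000, coefficient = 1

I ≈ (0.375000/3) × 376.681641 = 47.085205
Exact value: 47.081250
Error: 0.003955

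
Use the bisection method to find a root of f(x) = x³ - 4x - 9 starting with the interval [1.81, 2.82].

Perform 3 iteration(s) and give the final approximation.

f(x) = x³ - 4x - 9
Initial interval: [1.81, 2.82]

Iteration 1:
  c_1 = (1.810000 + 2.820000)/2 = 2.315000
  f(c_1) = f(2.315000) = -5.853394
  f(a) × f(c) ≥ 0, new interval: [2.315000, 2.820000]
Iteration 2:
  c_2 = (2.315000 + 2.820000)/2 = 2.567500
  f(c_2) = f(2.567500) = -2.344896
  f(a) × f(c) ≥ 0, new interval: [2.567500, 2.820000]
Iteration 3:
  c_3 = (2.567500 + 2.820000)/2 = 2.693750
  f(c_3) = f(2.693750) = -0.228371
  f(a) × f(c) ≥ 0, new interval: [2.693750, 2.820000]

After 3 iteration(s), the approximation is c_3 = 2.693750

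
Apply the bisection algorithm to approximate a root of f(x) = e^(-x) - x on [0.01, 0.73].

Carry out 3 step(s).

f(x) = e^(-x) - x
Initial interval: [0.01, 0.73]

Iteration 1:
  c_1 = (0.010000 + 0.730000)/2 = 0.370000
  f(c_1) = f(0.370000) = 0.320734
  f(a) × f(c) ≥ 0, new interval: [0.370000, 0.730000]
Iteration 2:
  c_2 = (0.370000 + 0.730000)/2 = 0.550000
  f(c_2) = f(0.550000) = 0.026950
  f(a) × f(c) ≥ 0, new interval: [0.550000, 0.730000]
Iteration 3:
  c_3 = (0.550000 + 0.730000)/2 = 0.640000
  f(c_3) = f(0.640000) = -0.112708
  f(a) × f(c) < 0, new interval: [0.550000, 0.640000]

After 3 iteration(s), the approximation is c_3 = 0.640000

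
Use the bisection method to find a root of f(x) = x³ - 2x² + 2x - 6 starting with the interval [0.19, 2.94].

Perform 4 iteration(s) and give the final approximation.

f(x) = x³ - 2x² + 2x - 6
Initial interval: [0.19, 2.94]

Iteration 1:
  c_1 = (0.190000 + 2.940000)/2 = 1.565000
  f(c_1) = f(1.565000) = -3.935413
  f(a) × f(c) ≥ 0, new interval: [1.565000, 2.940000]
Iteration 2:
  c_2 = (1.565000 + 2.940000)/2 = 2.252500
  f(c_2) = f(2.252500) = -0.213877
  f(a) × f(c) ≥ 0, new interval: [2.252500, 2.940000]
Iteration 3:
  c_3 = (2.252500 + 2.940000)/2 = 2.596250
  f(c_3) = f(2.596250) = 3.211532
  f(a) × f(c) < 0, new interval: [2.252500, 2.596250]
Iteration 4:
  c_4 = (2.252500 + 2.596250)/2 = 2.424375
  f(c_4) = f(2.424375) = 1.343054
  f(a) × f(c) < 0, new interval: [2.252500, 2.424375]

After 4 iteration(s), the approximation is c_4 = 2.424375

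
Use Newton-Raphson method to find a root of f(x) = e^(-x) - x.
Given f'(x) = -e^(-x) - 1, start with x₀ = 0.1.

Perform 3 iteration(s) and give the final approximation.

f(x) = e^(-x) - x
f'(x) = -e^(-x) - 1
x₀ = 0.1

Newton-Raphson formula: x_{n+1} = x_n - f(x_n)/f'(x_n)

Iteration 1:
  f(0.100000) = 0.804837
  f'(0.100000) = -1.904837
  x_1 = 0.100000 - 0.804837/(-1.904837) = 0.522523
Iteration 2:
  f(0.522523) = 0.070500
  f'(0.522523) = -1.593023
  x_2 = 0.522523 - 0.070500/(-1.593023) = 0.566778
Iteration 3:
  f(0.566778) = 0.000572
  f'(0.566778) = -1.567350
  x_3 = 0.566778 - 0.000572/(-1.567350) = 0.567143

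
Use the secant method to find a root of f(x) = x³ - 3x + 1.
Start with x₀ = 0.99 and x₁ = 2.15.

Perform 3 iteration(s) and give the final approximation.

f(x) = x³ - 3x + 1
x₀ = 0.99, x₁ = 2.15

Secant formula: x_{n+1} = x_n - f(x_n)(x_n - x_{n-1})/(f(x_n) - f(x_{n-1}))

Iteration 1:
  f(0.990000) = -0.999701
  f(2.150000) = 4.488375
  x_2 = 2.150000 - 4.488375×(2.150000 - 0.990000)/(4.488375 - (-0.999701))
       = 1.201304
Iteration 2:
  f(2.150000) = 4.488375
  f(1.201304) = -0.870272
  x_3 = 1.201304 - (-0.870272)×(1.201304 - 2.150000)/(-0.870272 - 4.488375)
       = 1.355377
Iteration 3:
  f(1.201304) = -0.870272
  f(1.355377) = -0.576239
  x_4 = 1.355377 - (-0.576239)×(1.355377 - 1.201304)/(-0.576239 - (-0.870272))
       = 1.657326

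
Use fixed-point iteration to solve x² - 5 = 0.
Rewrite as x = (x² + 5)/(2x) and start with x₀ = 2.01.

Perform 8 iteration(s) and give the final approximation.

Equation: x² - 5 = 0
Fixed-point form: x = (x² + 5)/(2x)
x₀ = 2.01

x_1 = g(2.010000) = 2.248781
x_2 = g(2.248781) = 2.236104
x_3 = g(2.236104) = 2.236068
x_4 = g(2.236068) = 2.236068
x_5 = g(2.236068) = 2.236068
x_6 = g(2.236068) = 2.236068
x_7 = g(2.236068) = 2.236068
x_8 = g(2.236068) = 2.236068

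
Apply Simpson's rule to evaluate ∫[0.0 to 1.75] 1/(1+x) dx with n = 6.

f(x) = 1/(1+x)
a = 0.0, b = 1.75, n = 6
h = (b - a)/n = 0.291667

Simpson's rule: (h/3)[f(x₀) + 4f(x₁) + 2f(x₂) + ... + f(xₙ)]

x_0 = 0.0000, f(x_0) = 1.000000, coefficient = 1
x_1 = 0.2917, f(x_1) = 0.774194, coefficient = 4
x_2 = 0.5833, f(x_2) = 0.631579, coefficient = 2
x_3 = 0.8750, f(x_3) = 0.533333, coefficient = 4
x_4 = 1.1667, f(x_4) = 0.461538, coefficient = 2
x_5 = 1.4583, f(x_5) = 0.406780, coefficient = 4
x_6 = 1.7500, f(x_6) = 0.363636, coefficient = 1

I ≈ (0.291667/3) × 10.407097 = 1.011801
Exact value: 1.011601
Error: 0.000200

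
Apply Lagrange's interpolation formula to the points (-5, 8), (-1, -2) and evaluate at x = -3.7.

Lagrange interpolation formula:
P(x) = Σ yᵢ × Lᵢ(x)
where Lᵢ(x) = Π_{j≠i} (x - xⱼ)/(xᵢ - xⱼ)

L_0(-3.7) = (-3.7 - (-1))/(-5 - (-1)) = 0.675000
L_1(-3.7) = (-3.7 - (-5))/(-1 - (-5)) = 0.325000

P(-3.7) = 8×L_0(-3.7) + (-2)×L_1(-3.7)
P(-3.7) = 4.750000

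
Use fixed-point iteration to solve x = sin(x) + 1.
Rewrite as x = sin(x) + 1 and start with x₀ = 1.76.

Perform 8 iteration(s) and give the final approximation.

Equation: x = sin(x) + 1
Fixed-point form: x = sin(x) + 1
x₀ = 1.76

x_1 = g(1.760000) = 1.982154
x_2 = g(1.982154) = 1.916579
x_3 = g(1.916579) = 1.940811
x_4 = g(1.940811) = 1.932322
x_5 = g(1.932322) = 1.935358
x_6 = g(1.935358) = 1.934280
x_7 = g(1.934280) = 1.934664
x_8 = g(1.934664) = 1.934527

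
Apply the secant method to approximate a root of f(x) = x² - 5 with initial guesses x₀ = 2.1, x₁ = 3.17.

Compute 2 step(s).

f(x) = x² - 5
x₀ = 2.1, x₁ = 3.17

Secant formula: x_{n+1} = x_n - f(x_n)(x_n - x_{n-1})/(f(x_n) - f(x_{n-1}))

Iteration 1:
  f(2.100000) = -0.590000
  f(3.170000) = 5.048900
  x_2 = 3.170000 - 5.048900×(3.170000 - 2.100000)/(5.048900 - (-0.590000))
       = 2.211954
Iteration 2:
  f(3.170000) = 5.048900
  f(2.211954) = -0.107257
  x_3 = 2.211954 - (-0.107257)×(2.211954 - 3.170000)/(-0.107257 - 5.048900)
       = 2.231884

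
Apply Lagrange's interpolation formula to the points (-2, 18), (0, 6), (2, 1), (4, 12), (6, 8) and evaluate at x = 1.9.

Lagrange interpolation formula:
P(x) = Σ yᵢ × Lᵢ(x)
where Lᵢ(x) = Π_{j≠i} (x - xⱼ)/(xᵢ - xⱼ)

L_0(1.9) = (1.9 - 0)/(-2 - 0) × (1.9 - 2)/(-2 - 2) × (1.9 - 4)/(-2 - 4) × (1.9 - 6)/(-2 - 6) = -0.004260
L_1(1.9) = (1.9 - (-2))/(0 - (-2)) × (1.9 - 2)/(0 - 2) × (1.9 - 4)/(0 - 4) × (1.9 - 6)/(0 - 6) = 0.034978
L_2(1.9) = (1.9 - (-2))/(2 - (-2)) × (1.9 - 0)/(2 - 0) × (1.9 - 4)/(2 - 4) × (1.9 - 6)/(2 - 6) = 0.996877
L_3(1.9) = (1.9 - (-2))/(4 - (-2)) × (1.9 - 0)/(4 - 0) × (1.9 - 2)/(4 - 2) × (1.9 - 6)/(4 - 6) = -0.031647
L_4(1.9) = (1.9 - (-2))/(6 - (-2)) × (1.9 - 0)/(6 - 0) × (1.9 - 2)/(6 - 2) × (1.9 - 4)/(6 - 4) = 0.004052

P(1.9) = 18×L_0(1.9) + 6×L_1(1.9) + 1×L_2(1.9) + 12×L_3(1.9) + 8×L_4(1.9)
P(1.9) = 0.782719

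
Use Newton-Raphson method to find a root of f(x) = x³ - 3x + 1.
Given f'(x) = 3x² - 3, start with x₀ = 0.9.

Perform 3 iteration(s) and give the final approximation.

f(x) = x³ - 3x + 1
f'(x) = 3x² - 3
x₀ = 0.9

Newton-Raphson formula: x_{n+1} = x_n - f(x_n)/f'(x_n)

Iteration 1:
  f(0.900000) = -0.971000
  f'(0.900000) = -0.570000
  x_1 = 0.900000 - (-0.971000)/(-0.570000) = -0.803509
Iteration 2:
  f(-0.803509) = 2.891760
  f'(-0.803509) = -1.063121
  x_2 = -0.803509 - 2.891760/(-1.063121) = 1.916558
Iteration 3:
  f(1.916558) = 2.290216
  f'(1.916558) = 8.019582
  x_3 = 1.916558 - 2.290216/8.019582 = 1.630980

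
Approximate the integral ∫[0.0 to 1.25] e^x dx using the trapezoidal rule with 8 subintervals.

f(x) = e^x
a = 0.0, b = 1.25, n = 8
h = (b - a)/n = 0.156250

Trapezoidal rule: (h/2)[f(x₀) + 2f(x₁) + 2f(x₂) + ... + f(xₙ)]

x_0 = 0.0000, f(x_0) = 1.000000, coefficient = 1
x_1 = 0.1562, f(x_1) = 1.169118, coefficient = 2
x_2 = 0.3125, f(x_2) = 1.366838, coefficient = 2
x_3 = 0.4688, f(x_3) = 1.597995, coefficient = 2
x_4 = 0.6250, f(x_4) = 1.868246, coefficient = 2
x_5 = 0.7812, f(x_5) = 2.184201, coefficient = 2
x_6 = 0.9375, f(x_6) = 2.553589, coefficient = 2
x_7 = 1.0938, f(x_7) = 2.985449, coefficient = 2
x_8 = 1.2500, f(x_8) = 3.490343, coefficient = 1

I ≈ (0.156250/2) × 31.941216 = 2.495408
Exact value: 2.490343
Error: 0.005065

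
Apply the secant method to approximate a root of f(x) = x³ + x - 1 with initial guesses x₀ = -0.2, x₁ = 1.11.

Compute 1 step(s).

f(x) = x³ + x - 1
x₀ = -0.2, x₁ = 1.11

Secant formula: x_{n+1} = x_n - f(x_n)(x_n - x_{n-1})/(f(x_n) - f(x_{n-1}))

Iteration 1:
  f(-0.200000) = -1.208000
  f(1.110000) = 1.477631
  x_2 = 1.110000 - 1.477631×(1.110000 - (-0.200000))/(1.477631 - (-1.208000))
       = 0.389240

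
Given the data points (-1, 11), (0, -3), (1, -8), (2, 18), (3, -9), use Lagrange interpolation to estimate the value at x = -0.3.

Lagrange interpolation formula:
P(x) = Σ yᵢ × Lᵢ(x)
where Lᵢ(x) = Π_{j≠i} (x - xⱼ)/(xᵢ - xⱼ)

L_0(-0.3) = (-0.3 - 0)/(-1 - 0) × (-0.3 - 1)/(-1 - 1) × (-0.3 - 2)/(-1 - 2) × (-0.3 - 3)/(-1 - 3) = 0.123337
L_1(-0.3) = (-0.3 - (-1))/(0 - (-1)) × (-0.3 - 1)/(0 - 1) × (-0.3 - 2)/(0 - 2) × (-0.3 - 3)/(0 - 3) = 1.151150
L_2(-0.3) = (-0.3 - (-1))/(1 - (-1)) × (-0.3 - 0)/(1 - 0) × (-0.3 - 2)/(1 - 2) × (-0.3 - 3)/(1 - 3) = -0.398475
L_3(-0.3) = (-0.3 - (-1))/(2 - (-1)) × (-0.3 - 0)/(2 - 0) × (-0.3 - 1)/(2 - 1) × (-0.3 - 3)/(2 - 3) = 0.150150
L_4(-0.3) = (-0.3 - (-1))/(3 - (-1)) × (-0.3 - 0)/(3 - 0) × (-0.3 - 1)/(3 - 1) × (-0.3 - 2)/(3 - 2) = -0.026162

P(-0.3) = 11×L_0(-0.3) + (-3)×L_1(-0.3) + (-8)×L_2(-0.3) + 18×L_3(-0.3) + (-9)×L_4(-0.3)
P(-0.3) = 4.029225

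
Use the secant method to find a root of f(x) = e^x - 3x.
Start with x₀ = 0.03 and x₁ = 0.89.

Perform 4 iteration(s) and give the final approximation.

f(x) = e^x - 3x
x₀ = 0.03, x₁ = 0.89

Secant formula: x_{n+1} = x_n - f(x_n)(x_n - x_{n-1})/(f(x_n) - f(x_{n-1}))

Iteration 1:
  f(0.030000) = 0.940455
  f(0.890000) = -0.234870
  x_2 = 0.890000 - (-0.234870)×(0.890000 - 0.030000)/(-0.234870 - 0.940455)
       = 0.718142
Iteration 2:
  f(0.890000) = -0.234870
  f(0.718142) = -0.103807
  x_3 = 0.718142 - (-0.103807)×(0.718142 - 0.890000)/(-0.103807 - (-0.234870))
       = 0.582025
Iteration 3:
  f(0.718142) = -0.103807
  f(0.582025) = 0.043583
  x_4 = 0.582025 - 0.043583×(0.582025 - 0.718142)/(0.043583 - (-0.103807))
       = 0.622275
Iteration 4:
  f(0.582025) = 0.043583
  f(0.622275) = -0.003663
  x_5 = 0.622275 - (-0.003663)×(0.622275 - 0.582025)/(-0.003663 - 0.043583)
       = 0.619154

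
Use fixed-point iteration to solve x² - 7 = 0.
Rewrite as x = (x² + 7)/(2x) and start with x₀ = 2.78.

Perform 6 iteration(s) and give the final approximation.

Equation: x² - 7 = 0
Fixed-point form: x = (x² + 7)/(2x)
x₀ = 2.78

x_1 = g(2.780000) = 2.648993
x_2 = g(2.648993) = 2.645753
x_3 = g(2.645753) = 2.645751
x_4 = g(2.645751) = 2.645751
x_5 = g(2.645751) = 2.645751
x_6 = g(2.645751) = 2.645751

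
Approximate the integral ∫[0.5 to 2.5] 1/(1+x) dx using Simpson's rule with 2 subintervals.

f(x) = 1/(1+x)
a = 0.5, b = 2.5, n = 2
h = (b - a)/n = 1.000000

Simpson's rule: (h/3)[f(x₀) + 4f(x₁) + 2f(x₂) + ... + f(xₙ)]

x_0 = 0.5000, f(x_0) = 0.666667, coefficient = 1
x_1 = 1.5000, f(x_1) = 0.400000, coefficient = 4
x_2 = 2.5000, f(x_2) = 0.285714, coefficient = 1

I ≈ (1.000000/3) × 2.552381 = 0.850794
Exact value: 0.847298
Error: 0.003496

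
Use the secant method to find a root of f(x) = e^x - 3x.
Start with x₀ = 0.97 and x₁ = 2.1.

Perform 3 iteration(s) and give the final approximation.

f(x) = e^x - 3x
x₀ = 0.97, x₁ = 2.1

Secant formula: x_{n+1} = x_n - f(x_n)(x_n - x_{n-1})/(f(x_n) - f(x_{n-1}))

Iteration 1:
  f(0.970000) = -0.272056
  f(2.100000) = 1.866170
  x_2 = 2.100000 - 1.866170×(2.100000 - 0.970000)/(1.866170 - (-0.272056))
       = 1.113775
Iteration 2:
  f(2.100000) = 1.866170
  f(1.113775) = -0.295490
  x_3 = 1.113775 - (-0.295490)×(1.113775 - 2.100000)/(-0.295490 - 1.866170)
       = 1.248588
Iteration 3:
  f(1.113775) = -0.295490
  f(1.248588) = -0.260346
  x_4 = 1.248588 - (-0.260346)×(1.248588 - 1.113775)/(-0.260346 - (-0.295490))
       = 2.247274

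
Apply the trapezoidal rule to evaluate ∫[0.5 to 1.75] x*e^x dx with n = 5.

f(x) = x*e^x
a = 0.5, b = 1.75, n = 5
h = (b - a)/n = 0.250000

Trapezoidal rule: (h/2)[f(x₀) + 2f(x₁) + 2f(x₂) + ... + f(xₙ)]

x_0 = 0.5000, f(x_0) = 0.824361, coefficient = 1
x_1 = 0.7500, f(x_1) = 1.587750, coefficient = 2
x_2 = 1.0000, f(x_2) = 2.718282, coefficient = 2
x_3 = 1.2500, f(x_3) = 4.362929, coefficient = 2
x_4 = 1.5000, f(x_4) = 6.722534, coefficient = 2
x_5 = 1.7500, f(x_5) = 10.070555, coefficient = 1

I ≈ (0.250000/2) × 41.677904 = 5.209738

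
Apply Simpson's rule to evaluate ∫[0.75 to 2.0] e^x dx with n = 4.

f(x) = e^x
a = 0.75, b = 2.0, n = 4
h = (b - a)/n = 0.312500

Simpson's rule: (h/3)[f(x₀) + 4f(x₁) + 2f(x₂) + ... + f(xₙ)]

x_0 = 0.7500, f(x_0) = 2.117000, coefficient = 1
x_1 = 1.0625, f(x_1) = 2.893596, coefficient = 4
x_2 = 1.3750, f(x_2) = 3.955077, coefficient = 2
x_3 = 1.6875, f(x_3) = 5.405949, coefficient = 4
x_4 = 2.0000, f(x_4) = 7.389056, coefficient = 1

I ≈ (0.312500/3) × 50.614389 = 5.272332
Exact value: 5.272056
Error: 0.000276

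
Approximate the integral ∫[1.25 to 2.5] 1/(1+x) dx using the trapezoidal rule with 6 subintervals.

f(x) = 1/(1+x)
a = 1.25, b = 2.5, n = 6
h = (b - a)/n = 0.208333

Trapezoidal rule: (h/2)[f(x₀) + 2f(x₁) + 2f(x₂) + ... + f(xₙ)]

x_0 = 1.2500, f(x_0) = 0.444444, coefficient = 1
x_1 = 1.4583, f(x_1) = 0.406780, coefficient = 2
x_2 = 1.6667, f(x_2) = 0.375000, coefficient = 2
x_3 = 1.8750, f(x_3) = 0.347826, coefficient = 2
x_4 = 2.0833, f(x_4) = 0.324324, coefficient = 2
x_5 = 2.2917, f(x_5) = 0.303797, coefficient = 2
x_6 = 2.5000, f(x_6) = 0.285714, coefficient = 1

I ≈ (0.208333/2) × 4.245614 = 0.442251
Exact value: 0.441833
Error: 0.000419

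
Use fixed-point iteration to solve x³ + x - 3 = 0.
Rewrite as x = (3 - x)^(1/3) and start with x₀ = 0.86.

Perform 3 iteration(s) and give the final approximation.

Equation: x³ + x - 3 = 0
Fixed-point form: x = (3 - x)^(1/3)
x₀ = 0.86

x_1 = g(0.860000) = 1.288659
x_2 = g(1.288659) = 1.196131
x_3 = g(1.196131) = 1.217311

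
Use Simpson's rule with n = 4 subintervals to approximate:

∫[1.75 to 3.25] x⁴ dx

f(x) = x⁴
a = 1.75, b = 3.25, n = 4
h = (b - a)/n = 0.375000

Simpson's rule: (h/3)[f(x₀) + 4f(x₁) + 2f(x₂) + ... + f(xₙ)]

x_0 = 1.7500, f(x_0) = 9.378906, coefficient = 1
x_1 = 2.1250, f(x_1) = 20.390869, coefficient = 4
x_2 = 2.5000, f(x_2) = 39.062500, coefficient = 2
x_3 = 2.8750, f(x_3) = 68.320557, coefficient = 4
x_4 = 3.2500, f(x_4) = 111.566406, coefficient = 1

I ≈ (0.375000/3) × 553.916016 = 69.239502
Exact value: 69.235547
Error: 0.003955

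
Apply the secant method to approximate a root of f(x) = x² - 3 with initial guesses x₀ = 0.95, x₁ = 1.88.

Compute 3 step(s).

f(x) = x² - 3
x₀ = 0.95, x₁ = 1.88

Secant formula: x_{n+1} = x_n - f(x_n)(x_n - x_{n-1})/(f(x_n) - f(x_{n-1}))

Iteration 1:
  f(0.950000) = -2.097500
  f(1.880000) = 0.534400
  x_2 = 1.880000 - 0.534400×(1.880000 - 0.950000)/(0.534400 - (-2.097500))
       = 1.691166
Iteration 2:
  f(1.880000) = 0.534400
  f(1.691166) = -0.139957
  x_3 = 1.691166 - (-0.139957)×(1.691166 - 1.880000)/(-0.139957 - 0.534400)
       = 1.730357
Iteration 3:
  f(1.691166) = -0.139957
  f(1.730357) = -0.005865
  x_4 = 1.730357 - (-0.005865)×(1.730357 - 1.691166)/(-0.005865 - (-0.139957))
       = 1.732071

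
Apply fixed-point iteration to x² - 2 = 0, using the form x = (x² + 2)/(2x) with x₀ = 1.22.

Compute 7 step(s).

Equation: x² - 2 = 0
Fixed-point form: x = (x² + 2)/(2x)
x₀ = 1.22

x_1 = g(1.220000) = 1.429672
x_2 = g(1.429672) = 1.414297
x_3 = g(1.414297) = 1.414214
x_4 = g(1.414214) = 1.414214
x_5 = g(1.414214) = 1.414214
x_6 = g(1.414214) = 1.414214
x_7 = g(1.414214) = 1.414214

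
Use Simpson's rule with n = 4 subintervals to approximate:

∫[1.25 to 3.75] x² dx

f(x) = x²
a = 1.25, b = 3.75, n = 4
h = (b - a)/n = 0.625000

Simpson's rule: (h/3)[f(x₀) + 4f(x₁) + 2f(x₂) + ... + f(xₙ)]

x_0 = 1.2500, f(x_0) = 1.562500, coefficient = 1
x_1 = 1.8750, f(x_1) = 3.515625, coefficient = 4
x_2 = 2.5000, f(x_2) = 6.250000, coefficient = 2
x_3 = 3.1250, f(x_3) = 9.765625, coefficient = 4
x_4 = 3.7500, f(x_4) = 14.062500, coefficient = 1

I ≈ (0.625000/3) × 81.250000 = 16.927083
Exact value: 16.927083
Error: 0.000000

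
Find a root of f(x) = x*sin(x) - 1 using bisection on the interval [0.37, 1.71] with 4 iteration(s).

f(x) = x*sin(x) - 1
Initial interval: [0.37, 1.71]

Iteration 1:
  c_1 = (0.370000 + 1.710000)/2 = 1.040000
  f(c_1) = f(1.040000) = -0.103100
  f(a) × f(c) ≥ 0, new interval: [1.040000, 1.710000]
Iteration 2:
  c_2 = (1.040000 + 1.710000)/2 = 1.375000
  f(c_2) = f(1.375000) = 0.348728
  f(a) × f(c) < 0, new interval: [1.040000, 1.375000]
Iteration 3:
  c_3 = (1.040000 + 1.375000)/2 = 1.207500
  f(c_3) = f(1.207500) = 0.128687
  f(a) × f(c) < 0, new interval: [1.040000, 1.207500]
Iteration 4:
  c_4 = (1.040000 + 1.207500)/2 = 1.123750
  f(c_4) = f(1.123750) = 0.013317
  f(a) × f(c) < 0, new interval: [1.040000, 1.123750]

After 4 iteration(s), the approximation is c_4 = 1.123750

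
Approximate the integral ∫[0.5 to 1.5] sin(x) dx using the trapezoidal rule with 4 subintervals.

f(x) = sin(x)
a = 0.5, b = 1.5, n = 4
h = (b - a)/n = 0.250000

Trapezoidal rule: (h/2)[f(x₀) + 2f(x₁) + 2f(x₂) + ... + f(xₙ)]

x_0 = 0.5000, f(x_0) = 0.479426, coefficient = 1
x_1 = 0.7500, f(x_1) = 0.681639, coefficient = 2
x_2 = 1.0000, f(x_2) = 0.841471, coefficient = 2
x_3 = 1.2500, f(x_3) = 0.948985, coefficient = 2
x_4 = 1.5000, f(x_4) = 0.997495, coefficient = 1

I ≈ (0.250000/2) × 6.421109 = 0.802639
Exact value: 0.806845
Error: 0.004207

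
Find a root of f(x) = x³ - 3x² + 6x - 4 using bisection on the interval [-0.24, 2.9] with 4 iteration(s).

f(x) = x³ - 3x² + 6x - 4
Initial interval: [-0.24, 2.9]

Iteration 1:
  c_1 = (-0.240000 + 2.900000)/2 = 1.330000
  f(c_1) = f(1.330000) = 1.025937
  f(a) × f(c) < 0, new interval: [-0.240000, 1.330000]
Iteration 2:
  c_2 = (-0.240000 + 1.330000)/2 = 0.545000
  f(c_2) = f(0.545000) = -1.459196
  f(a) × f(c) ≥ 0, new interval: [0.545000, 1.330000]
Iteration 3:
  c_3 = (0.545000 + 1.330000)/2 = 0.937500
  f(c_3) = f(0.937500) = -0.187744
  f(a) × f(c) ≥ 0, new interval: [0.937500, 1.330000]
Iteration 4:
  c_4 = (0.937500 + 1.330000)/2 = 1.133750
  f(c_4) = f(1.133750) = 0.403643
  f(a) × f(c) < 0, new interval: [0.937500, 1.133750]

After 4 iteration(s), the approximation is c_4 = 1.133750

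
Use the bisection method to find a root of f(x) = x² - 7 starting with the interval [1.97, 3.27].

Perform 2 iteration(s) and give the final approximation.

f(x) = x² - 7
Initial interval: [1.97, 3.27]

Iteration 1:
  c_1 = (1.970000 + 3.270000)/2 = 2.620000
  f(c_1) = f(2.620000) = -0.135600
  f(a) × f(c) ≥ 0, new interval: [2.620000, 3.270000]
Iteration 2:
  c_2 = (2.620000 + 3.270000)/2 = 2.945000
  f(c_2) = f(2.945000) = 1.673025
  f(a) × f(c) < 0, new interval: [2.620000, 2.945000]

After 2 iteration(s), the approximation is c_2 = 2.945000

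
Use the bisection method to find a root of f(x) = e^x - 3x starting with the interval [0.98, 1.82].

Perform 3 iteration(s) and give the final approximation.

f(x) = e^x - 3x
Initial interval: [0.98, 1.82]

Iteration 1:
  c_1 = (0.980000 + 1.820000)/2 = 1.400000
  f(c_1) = f(1.400000) = -0.144800
  f(a) × f(c) ≥ 0, new interval: [1.400000, 1.820000]
Iteration 2:
  c_2 = (1.400000 + 1.820000)/2 = 1.610000
  f(c_2) = f(1.610000) = 0.172811
  f(a) × f(c) < 0, new interval: [1.400000, 1.610000]
Iteration 3:
  c_3 = (1.400000 + 1.610000)/2 = 1.505000
  f(c_3) = f(1.505000) = -0.010846
  f(a) × f(c) ≥ 0, new interval: [1.505000, 1.610000]

After 3 iteration(s), the approximation is c_3 = 1.505000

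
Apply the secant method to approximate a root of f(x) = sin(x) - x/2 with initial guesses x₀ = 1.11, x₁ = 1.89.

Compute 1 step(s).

f(x) = sin(x) - x/2
x₀ = 1.11, x₁ = 1.89

Secant formula: x_{n+1} = x_n - f(x_n)(x_n - x_{n-1})/(f(x_n) - f(x_{n-1}))

Iteration 1:
  f(1.110000) = 0.340699
  f(1.890000) = 0.004486
  x_2 = 1.890000 - 0.004486×(1.890000 - 1.110000)/(0.004486 - 0.340699)
       = 1.900406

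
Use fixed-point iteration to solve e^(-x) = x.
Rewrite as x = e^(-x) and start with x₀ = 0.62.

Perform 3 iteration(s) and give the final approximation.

Equation: e^(-x) = x
Fixed-point form: x = e^(-x)
x₀ = 0.62

x_1 = g(0.620000) = 0.537944
x_2 = g(0.537944) = 0.583947
x_3 = g(0.583947) = 0.557693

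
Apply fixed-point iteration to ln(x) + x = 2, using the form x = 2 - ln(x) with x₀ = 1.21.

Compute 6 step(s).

Equation: ln(x) + x = 2
Fixed-point form: x = 2 - ln(x)
x₀ = 1.21

x_1 = g(1.210000) = 1.809380
x_2 = g(1.809380) = 1.407016
x_3 = g(1.407016) = 1.658529
x_4 = g(1.658529) = 1.494069
x_5 = g(1.494069) = 1.598497
x_6 = g(1.598497) = 1.530936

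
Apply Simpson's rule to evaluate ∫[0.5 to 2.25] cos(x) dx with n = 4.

f(x) = cos(x)
a = 0.5, b = 2.25, n = 4
h = (b - a)/n = 0.437500

Simpson's rule: (h/3)[f(x₀) + 4f(x₁) + 2f(x₂) + ... + f(xₙ)]

x_0 = 0.5000, f(x_0) = 0.877583, coefficient = 1
x_1 = 0.9375, f(x_1) = 0.591805, coefficient = 4
x_2 = 1.3750, f(x_2) = 0.194548, coefficient = 2
x_3 = 1.8125, f(x_3) = -0.239357, coefficient = 4
x_4 = 2.2500, f(x_4) = -0.628174, coefficient = 1

I ≈ (0.437500/3) × 2.048296 = 0.298710
Exact value: 0.298648
Error: 0.000062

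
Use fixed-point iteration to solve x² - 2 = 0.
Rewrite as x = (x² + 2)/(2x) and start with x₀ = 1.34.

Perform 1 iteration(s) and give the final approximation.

Equation: x² - 2 = 0
Fixed-point form: x = (x² + 2)/(2x)
x₀ = 1.34

x_1 = g(1.340000) = 1.416269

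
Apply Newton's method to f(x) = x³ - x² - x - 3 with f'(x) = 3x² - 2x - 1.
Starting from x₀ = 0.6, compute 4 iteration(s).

f(x) = x³ - x² - x - 3
f'(x) = 3x² - 2x - 1
x₀ = 0.6

Newton-Raphson formula: x_{n+1} = x_n - f(x_n)/f'(x_n)

Iteration 1:
  f(0.600000) = -3.744000
  f'(0.600000) = -1.120000
  x_1 = 0.600000 - (-3.744000)/(-1.120000) = -2.742857
Iteration 2:
  f(-2.742857) = -28.415650
  f'(-2.742857) = 27.055510
  x_2 = -2.742857 - (-28.415650)/27.055510 = -1.692585
Iteration 3:
  f(-1.692585) = -9.021250
  f'(-1.692585) = 10.979701
  x_3 = -1.692585 - (-9.021250)/10.979701 = -0.870955
Iteration 4:
  f(-0.870955) = -3.548282
  f'(-0.870955) = 3.017599
  x_4 = -0.870955 - (-3.548282)/3.017599 = 0.304908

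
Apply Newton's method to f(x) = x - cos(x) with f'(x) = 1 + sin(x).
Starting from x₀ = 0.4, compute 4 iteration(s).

f(x) = x - cos(x)
f'(x) = 1 + sin(x)
x₀ = 0.4

Newton-Raphson formula: x_{n+1} = x_n - f(x_n)/f'(x_n)

Iteration 1:
  f(0.400000) = -0.521061
  f'(0.400000) = 1.389418
  x_1 = 0.400000 - (-0.521061)/1.389418 = 0.775021
Iteration 2:
  f(0.775021) = 0.060615
  f'(0.775021) = 1.699731
  x_2 = 0.775021 - 0.060615/1.699731 = 0.739360
Iteration 3:
  f(0.739360) = 0.000460
  f'(0.739360) = 1.673815
  x_3 = 0.739360 - 0.000460/1.673815 = 0.739085
Iteration 4:
  f(0.739085) = 0.000000
  f'(0.739085) = 1.673612
  x_4 = 0.739085 - 0.000000/1.673612 = 0.739085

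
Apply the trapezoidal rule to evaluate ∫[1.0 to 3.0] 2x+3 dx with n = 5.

f(x) = 2x+3
a = 1.0, b = 3.0, n = 5
h = (b - a)/n = 0.400000

Trapezoidal rule: (h/2)[f(x₀) + 2f(x₁) + 2f(x₂) + ... + f(xₙ)]

x_0 = 1.0000, f(x_0) = 5.000000, coefficient = 1
x_1 = 1.4000, f(x_1) = 5.800000, coefficient = 2
x_2 = 1.8000, f(x_2) = 6.600000, coefficient = 2
x_3 = 2.2000, f(x_3) = 7.400000, coefficient = 2
x_4 = 2.6000, f(x_4) = 8.200000, coefficient = 2
x_5 = 3.0000, f(x_5) = 9.000000, coefficient = 1

I ≈ (0.400000/2) × 70.000000 = 14.000000
Exact value: 14.000000
Error: 0.000000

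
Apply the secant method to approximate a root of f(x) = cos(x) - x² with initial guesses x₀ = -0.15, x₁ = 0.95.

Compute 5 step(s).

f(x) = cos(x) - x²
x₀ = -0.15, x₁ = 0.95

Secant formula: x_{n+1} = x_n - f(x_n)(x_n - x_{n-1})/(f(x_n) - f(x_{n-1}))

Iteration 1:
  f(-0.150000) = 0.966271
  f(0.950000) = -0.320817
  x_2 = 0.950000 - (-0.320817)×(0.950000 - (-0.150000))/(-0.320817 - 0.966271)
       = 0.675816
Iteration 2:
  f(0.950000) = -0.320817
  f(0.675816) = 0.323469
  x_3 = 0.675816 - 0.323469×(0.675816 - 0.950000)/(0.323469 - (-0.320817))
       = 0.813472
Iteration 3:
  f(0.675816) = 0.323469
  f(0.813472) = 0.025242
  x_4 = 0.813472 - 0.025242×(0.813472 - 0.675816)/(0.025242 - 0.323469)
       = 0.825124
Iteration 4:
  f(0.813472) = 0.025242
  f(0.825124) = -0.002363
  x_5 = 0.825124 - (-0.002363)×(0.825124 - 0.813472)/(-0.002363 - 0.025242)
       = 0.824126
Iteration 5:
  f(0.825124) = -0.002363
  f(0.824126) = 0.000014
  x_6 = 0.824126 - 0.000014×(0.824126 - 0.825124)/(0.000014 - (-0.002363))
       = 0.824132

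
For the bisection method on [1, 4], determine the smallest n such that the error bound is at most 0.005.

We need (b-a)/2^n ≤ 0.005
(4 - 1)/2^n ≤ 0.005
3/2^n ≤ 0.005
2^n ≥ 600
n ≥ log₂(600) = 9.23
n ≥ 10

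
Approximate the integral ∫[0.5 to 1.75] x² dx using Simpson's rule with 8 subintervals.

f(x) = x²
a = 0.5, b = 1.75, n = 8
h = (b - a)/n = 0.156250

Simpson's rule: (h/3)[f(x₀) + 4f(x₁) + 2f(x₂) + ... + f(xₙ)]

x_0 = 0.5000, f(x_0) = 0.250000, coefficient = 1
x_1 = 0.6562, f(x_1) = 0.430664, coefficient = 4
x_2 = 0.8125, f(x_2) = 0.660156, coefficient = 2
x_3 = 0.9688, f(x_3) = 0.938477, coefficient = 4
x_4 = 1.1250, f(x_4) = 1.265625, coefficient = 2
x_5 = 1.2812, f(x_5) = 1.641602, coefficient = 4
x_6 = 1.4375, f(x_6) = 2.066406, coefficient = 2
x_7 = 1.5938, f(x_7) = 2.540039, coefficient = 4
x_8 = 1.7500, f(x_8) = 3.062500, coefficient = 1

I ≈ (0.156250/3) × 33.500000 = 1.744792
Exact value: 1.744792
Error: 0.000000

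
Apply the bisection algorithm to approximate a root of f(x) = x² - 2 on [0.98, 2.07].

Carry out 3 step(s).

f(x) = x² - 2
Initial interval: [0.98, 2.07]

Iteration 1:
  c_1 = (0.980000 + 2.070000)/2 = 1.525000
  f(c_1) = f(1.525000) = 0.325625
  f(a) × f(c) < 0, new interval: [0.980000, 1.525000]
Iteration 2:
  c_2 = (0.980000 + 1.525000)/2 = 1.252500
  f(c_2) = f(1.252500) = -0.431244
  f(a) × f(c) ≥ 0, new interval: [1.252500, 1.525000]
Iteration 3:
  c_3 = (1.252500 + 1.525000)/2 = 1.388750
  f(c_3) = f(1.388750) = -0.071373
  f(a) × f(c) ≥ 0, new interval: [1.388750, 1.525000]

After 3 iteration(s), the approximation is c_3 = 1.388750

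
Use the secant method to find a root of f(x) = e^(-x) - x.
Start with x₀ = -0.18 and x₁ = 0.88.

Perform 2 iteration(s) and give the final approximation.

f(x) = e^(-x) - x
x₀ = -0.18, x₁ = 0.88

Secant formula: x_{n+1} = x_n - f(x_n)(x_n - x_{n-1})/(f(x_n) - f(x_{n-1}))

Iteration 1:
  f(-0.180000) = 1.377217
  f(0.880000) = -0.465217
  x_2 = 0.880000 - (-0.465217)×(0.880000 - (-0.180000))/(-0.465217 - 1.377217)
       = 0.612349
Iteration 2:
  f(0.880000) = -0.465217
  f(0.612349) = -0.070272
  x_3 = 0.612349 - (-0.070272)×(0.612349 - 0.880000)/(-0.070272 - (-0.465217))
       = 0.564726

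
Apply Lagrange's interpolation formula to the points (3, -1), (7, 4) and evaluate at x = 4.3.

Lagrange interpolation formula:
P(x) = Σ yᵢ × Lᵢ(x)
where Lᵢ(x) = Π_{j≠i} (x - xⱼ)/(xᵢ - xⱼ)

L_0(4.3) = (4.3 - 7)/(3 - 7) = 0.675000
L_1(4.3) = (4.3 - 3)/(7 - 3) = 0.325000

P(4.3) = (-1)×L_0(4.3) + 4×L_1(4.3)
P(4.3) = 0.625000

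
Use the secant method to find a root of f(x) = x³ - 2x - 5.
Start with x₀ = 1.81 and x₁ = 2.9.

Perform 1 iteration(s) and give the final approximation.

f(x) = x³ - 2x - 5
x₀ = 1.81, x₁ = 2.9

Secant formula: x_{n+1} = x_n - f(x_n)(x_n - x_{n-1})/(f(x_n) - f(x_{n-1}))

Iteration 1:
  f(1.810000) = -2.690259
  f(2.900000) = 13.589000
  x_2 = 2.900000 - 13.589000×(2.900000 - 1.810000)/(13.589000 - (-2.690259))
       = 1.990130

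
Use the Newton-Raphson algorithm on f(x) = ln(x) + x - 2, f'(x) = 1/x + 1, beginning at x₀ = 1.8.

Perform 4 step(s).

f(x) = ln(x) + x - 2
f'(x) = 1/x + 1
x₀ = 1.8

Newton-Raphson formula: x_{n+1} = x_n - f(x_n)/f'(x_n)

Iteration 1:
  f(1.800000) = 0.387787
  f'(1.800000) = 1.555556
  x_1 = 1.800000 - 0.387787/1.555556 = 1.550709
Iteration 2:
  f(1.550709) = -0.010579
  f'(1.550709) = 1.644866
  x_2 = 1.550709 - (-0.010579)/1.644866 = 1.557140
Iteration 3:
  f(1.557140) = -0.000009
  f'(1.557140) = 1.642203
  x_3 = 1.557140 - (-0.000009)/1.642203 = 1.557146
Iteration 4:
  f(1.557146) = 0.000000
  f'(1.557146) = 1.642201
  x_4 = 1.557146 - 0.000000/1.642201 = 1.557146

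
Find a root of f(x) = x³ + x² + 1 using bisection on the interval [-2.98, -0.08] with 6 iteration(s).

f(x) = x³ + x² + 1
Initial interval: [-2.98, -0.08]

Iteration 1:
  c_1 = (-2.980000 + (-0.080000))/2 = -1.530000
  f(c_1) = f(-1.530000) = -0.240677
  f(a) × f(c) ≥ 0, new interval: [-1.530000, -0.080000]
Iteration 2:
  c_2 = (-1.530000 + (-0.080000))/2 = -0.805000
  f(c_2) = f(-0.805000) = 1.126365
  f(a) × f(c) < 0, new interval: [-1.530000, -0.805000]
Iteration 3:
  c_3 = (-1.530000 + (-0.805000))/2 = -1.167500
  f(c_3) = f(-1.167500) = 0.771688
  f(a) × f(c) < 0, new interval: [-1.530000, -1.167500]
Iteration 4:
  c_4 = (-1.530000 + (-1.167500))/2 = -1.348750
  f(c_4) = f(-1.348750) = 0.365580
  f(a) × f(c) < 0, new interval: [-1.530000, -1.348750]
Iteration 5:
  c_5 = (-1.530000 + (-1.348750))/2 = -1.439375
  f(c_5) = f(-1.439375) = 0.089703
  f(a) × f(c) < 0, new interval: [-1.530000, -1.439375]
Iteration 6:
  c_6 = (-1.530000 + (-1.439375))/2 = -1.484688
  f(c_6) = f(-1.484688) = -0.068395
  f(a) × f(c) ≥ 0, new interval: [-1.484688, -1.439375]

After 6 iteration(s), the approximation is c_6 = -1.484688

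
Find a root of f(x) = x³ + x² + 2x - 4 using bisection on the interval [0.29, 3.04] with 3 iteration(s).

f(x) = x³ + x² + 2x - 4
Initial interval: [0.29, 3.04]

Iteration 1:
  c_1 = (0.290000 + 3.040000)/2 = 1.665000
  f(c_1) = f(1.665000) = 6.717980
  f(a) × f(c) < 0, new interval: [0.290000, 1.665000]
Iteration 2:
  c_2 = (0.290000 + 1.665000)/2 = 0.977500
  f(c_2) = f(0.977500) = -0.155486
  f(a) × f(c) ≥ 0, new interval: [0.977500, 1.665000]
Iteration 3:
  c_3 = (0.977500 + 1.665000)/2 = 1.321250
  f(c_3) = f(1.321250) = 2.694710
  f(a) × f(c) < 0, new interval: [0.977500, 1.321250]

After 3 iteration(s), the approximation is c_3 = 1.321250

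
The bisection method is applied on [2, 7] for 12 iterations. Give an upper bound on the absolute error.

Bisection error bound: |error| ≤ (b-a)/2^n
|error| ≤ (7 - 2)/2^12 = 5/2^12
|error| ≤ 0.0012207031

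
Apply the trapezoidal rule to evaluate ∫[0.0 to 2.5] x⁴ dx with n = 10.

f(x) = x⁴
a = 0.0, b = 2.5, n = 10
h = (b - a)/n = 0.250000

Trapezoidal rule: (h/2)[f(x₀) + 2f(x₁) + 2f(x₂) + ... + f(xₙ)]

x_0 = 0.0000, f(x_0) = 0.000000, coefficient = 1
x_1 = 0.2500, f(x_1) = 0.003906, coefficient = 2
x_2 = 0.5000, f(x_2) = 0.062500, coefficient = 2
x_3 = 0.7500, f(x_3) = 0.316406, coefficient = 2
x_4 = 1.0000, f(x_4) = 1.000000, coefficient = 2
x_5 = 1.2500, f(x_5) = 2.441406, coefficient = 2
x_6 = 1.5000, f(x_6) = 5.062500, coefficient = 2
x_7 = 1.7500, f(x_7) = 9.378906, coefficient = 2
x_8 = 2.0000, f(x_8) = 16.000000, coefficient = 2
x_9 = 2.2500, f(x_9) = 25.628906, coefficient = 2
x_10 = 2.5000, f(x_10) = 39.062500, coefficient = 1

I ≈ (0.250000/2) × 158.851562 = 19.856445
Exact value: 19.531250
Error: 0.325195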